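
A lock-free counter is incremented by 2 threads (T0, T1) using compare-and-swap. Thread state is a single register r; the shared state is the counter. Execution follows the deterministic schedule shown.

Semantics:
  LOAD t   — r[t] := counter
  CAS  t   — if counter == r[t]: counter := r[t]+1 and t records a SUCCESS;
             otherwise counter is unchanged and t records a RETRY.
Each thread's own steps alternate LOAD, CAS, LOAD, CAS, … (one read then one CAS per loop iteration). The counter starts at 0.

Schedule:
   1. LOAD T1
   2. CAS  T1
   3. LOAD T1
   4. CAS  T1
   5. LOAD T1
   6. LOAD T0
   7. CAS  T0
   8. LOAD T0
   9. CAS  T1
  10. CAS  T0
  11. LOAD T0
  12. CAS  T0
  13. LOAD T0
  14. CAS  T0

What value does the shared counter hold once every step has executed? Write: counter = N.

   1) LOAD T1:  M=0  r_T1=0
   2) CAS  T1:  M=1  r_T1=0 ✓
   3) LOAD T1:  M=1  r_T1=1
   4) CAS  T1:  M=2  r_T1=1 ✓
   5) LOAD T1:  M=2  r_T1=2
   6) LOAD T0:  M=2  r_T0=2
   7) CAS  T0:  M=3  r_T0=2 ✓
   8) LOAD T0:  M=3  r_T0=3
   9) CAS  T1:  M=3  r_T1=2 ✗
  10) CAS  T0:  M=4  r_T0=3 ✓
  11) LOAD T0:  M=4  r_T0=4
  12) CAS  T0:  M=5  r_T0=4 ✓
  13) LOAD T0:  M=5  r_T0=5
  14) CAS  T0:  M=6  r_T0=5 ✓

counter = 6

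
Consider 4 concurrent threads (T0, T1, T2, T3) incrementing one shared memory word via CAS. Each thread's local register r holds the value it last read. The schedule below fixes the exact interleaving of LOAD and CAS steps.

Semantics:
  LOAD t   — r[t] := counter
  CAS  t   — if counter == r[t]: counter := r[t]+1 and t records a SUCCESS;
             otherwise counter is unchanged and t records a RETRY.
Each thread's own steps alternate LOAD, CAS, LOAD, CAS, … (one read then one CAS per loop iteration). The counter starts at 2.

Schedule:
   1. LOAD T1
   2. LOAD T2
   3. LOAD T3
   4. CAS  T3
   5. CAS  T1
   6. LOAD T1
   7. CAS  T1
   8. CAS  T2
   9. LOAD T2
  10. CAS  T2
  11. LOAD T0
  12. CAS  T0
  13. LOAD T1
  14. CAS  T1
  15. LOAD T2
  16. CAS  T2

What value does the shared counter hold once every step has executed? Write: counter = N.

T1 LOAD — after: cnt=2, r=2 — load
T2 LOAD — after: cnt=2, r=2 — load
T3 LOAD — after: cnt=2, r=2 — load
T3 CAS — after: cnt=3, r=2 — ok
T1 CAS — after: cnt=3, r=2 — retry
T1 LOAD — after: cnt=3, r=3 — load
T1 CAS — after: cnt=4, r=3 — ok
T2 CAS — after: cnt=4, r=2 — retry
T2 LOAD — after: cnt=4, r=4 — load
T2 CAS — after: cnt=5, r=4 — ok
T0 LOAD — after: cnt=5, r=5 — load
T0 CAS — after: cnt=6, r=5 — ok
T1 LOAD — after: cnt=6, r=6 — load
T1 CAS — after: cnt=7, r=6 — ok
T2 LOAD — after: cnt=7, r=7 — load
T2 CAS — after: cnt=8, r=7 — ok

counter = 8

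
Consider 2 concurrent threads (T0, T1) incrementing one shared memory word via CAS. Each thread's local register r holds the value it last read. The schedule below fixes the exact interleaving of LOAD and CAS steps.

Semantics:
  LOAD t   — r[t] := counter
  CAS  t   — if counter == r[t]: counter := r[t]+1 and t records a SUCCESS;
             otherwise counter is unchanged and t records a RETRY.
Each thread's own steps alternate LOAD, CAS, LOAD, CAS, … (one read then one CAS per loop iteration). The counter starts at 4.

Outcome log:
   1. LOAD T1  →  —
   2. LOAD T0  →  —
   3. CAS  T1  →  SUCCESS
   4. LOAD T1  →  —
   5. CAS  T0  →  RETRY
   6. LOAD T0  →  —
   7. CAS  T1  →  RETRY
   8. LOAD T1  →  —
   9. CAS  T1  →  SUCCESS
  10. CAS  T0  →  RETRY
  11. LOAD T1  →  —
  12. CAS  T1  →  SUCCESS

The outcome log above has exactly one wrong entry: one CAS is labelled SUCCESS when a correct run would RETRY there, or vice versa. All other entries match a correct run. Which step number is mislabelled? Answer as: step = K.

step = 7

Reference trace:
1. LOAD T1 → mem=4 r[T1]=4 [LOAD]
2. LOAD T0 → mem=4 r[T0]=4 [LOAD]
3. CAS T1 → mem=5 r[T1]=4 [OK]
4. LOAD T1 → mem=5 r[T1]=5 [LOAD]
5. CAS T0 → mem=5 r[T0]=4 [RETRY]
6. LOAD T0 → mem=5 r[T0]=5 [LOAD]
7. CAS T1 → mem=6 r[T1]=5 [OK]
8. LOAD T1 → mem=6 r[T1]=6 [LOAD]
9. CAS T1 → mem=7 r[T1]=6 [OK]
10. CAS T0 → mem=7 r[T0]=5 [RETRY]
11. LOAD T1 → mem=7 r[T1]=7 [LOAD]
12. CAS T1 → mem=8 r[T1]=7 [OK]
Mismatch at 7.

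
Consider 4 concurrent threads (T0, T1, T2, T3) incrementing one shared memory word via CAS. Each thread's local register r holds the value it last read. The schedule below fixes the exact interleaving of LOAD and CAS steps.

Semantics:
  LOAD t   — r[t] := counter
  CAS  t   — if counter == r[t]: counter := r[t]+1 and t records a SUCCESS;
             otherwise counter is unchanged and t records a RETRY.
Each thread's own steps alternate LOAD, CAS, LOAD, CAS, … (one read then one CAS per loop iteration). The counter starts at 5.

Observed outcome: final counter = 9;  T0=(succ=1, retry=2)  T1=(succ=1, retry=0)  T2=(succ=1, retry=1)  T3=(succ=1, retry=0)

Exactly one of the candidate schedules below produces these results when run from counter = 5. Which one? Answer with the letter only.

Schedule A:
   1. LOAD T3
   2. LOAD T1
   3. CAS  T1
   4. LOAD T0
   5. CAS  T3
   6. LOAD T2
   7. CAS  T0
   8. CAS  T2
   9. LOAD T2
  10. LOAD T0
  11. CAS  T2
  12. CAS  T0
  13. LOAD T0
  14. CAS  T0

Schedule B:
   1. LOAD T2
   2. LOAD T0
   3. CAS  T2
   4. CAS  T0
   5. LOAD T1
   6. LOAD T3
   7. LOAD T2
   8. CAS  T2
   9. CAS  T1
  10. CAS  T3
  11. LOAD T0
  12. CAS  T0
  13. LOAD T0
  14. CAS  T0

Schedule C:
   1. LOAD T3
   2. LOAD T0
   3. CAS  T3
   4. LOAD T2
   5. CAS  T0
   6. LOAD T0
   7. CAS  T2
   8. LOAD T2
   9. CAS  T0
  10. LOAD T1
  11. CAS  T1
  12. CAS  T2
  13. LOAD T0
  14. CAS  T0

Simulating candidate C:
T3 LOAD — after: cnt=5, r=5 — load
T0 LOAD — after: cnt=5, r=5 — load
T3 CAS — after: cnt=6, r=5 — ok
T2 LOAD — after: cnt=6, r=6 — load
T0 CAS — after: cnt=6, r=5 — retry
T0 LOAD — after: cnt=6, r=6 — load
T2 CAS — after: cnt=7, r=6 — ok
T2 LOAD — after: cnt=7, r=7 — load
T0 CAS — after: cnt=7, r=6 — retry
T1 LOAD — after: cnt=7, r=7 — load
T1 CAS — after: cnt=8, r=7 — ok
T2 CAS — after: cnt=8, r=7 — retry
T0 LOAD — after: cnt=8, r=8 — load
T0 CAS — after: cnt=9, r=8 — ok

C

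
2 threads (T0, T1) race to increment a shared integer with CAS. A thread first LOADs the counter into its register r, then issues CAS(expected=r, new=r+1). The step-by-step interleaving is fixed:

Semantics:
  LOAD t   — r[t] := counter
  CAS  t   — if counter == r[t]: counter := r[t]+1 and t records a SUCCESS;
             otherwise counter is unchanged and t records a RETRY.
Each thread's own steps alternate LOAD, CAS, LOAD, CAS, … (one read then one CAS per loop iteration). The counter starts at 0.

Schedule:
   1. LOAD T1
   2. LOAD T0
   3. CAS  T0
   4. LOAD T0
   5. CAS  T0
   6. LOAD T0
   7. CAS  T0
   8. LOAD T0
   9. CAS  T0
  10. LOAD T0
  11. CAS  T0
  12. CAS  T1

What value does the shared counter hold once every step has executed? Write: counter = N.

counter = 5

#1 T1 reads 0
#2 T0 reads 0
#3 T0 CAS(0→1) writes; counter now 1
#4 T0 reads 1
#5 T0 CAS(1→2) writes; counter now 2
#6 T0 reads 2
#7 T0 CAS(2→3) writes; counter now 3
#8 T0 reads 3
#9 T0 CAS(3→4) writes; counter now 4
#10 T0 reads 4
#11 T0 CAS(4→5) writes; counter now 5
#12 T1 CAS(0→1) fails; counter now 5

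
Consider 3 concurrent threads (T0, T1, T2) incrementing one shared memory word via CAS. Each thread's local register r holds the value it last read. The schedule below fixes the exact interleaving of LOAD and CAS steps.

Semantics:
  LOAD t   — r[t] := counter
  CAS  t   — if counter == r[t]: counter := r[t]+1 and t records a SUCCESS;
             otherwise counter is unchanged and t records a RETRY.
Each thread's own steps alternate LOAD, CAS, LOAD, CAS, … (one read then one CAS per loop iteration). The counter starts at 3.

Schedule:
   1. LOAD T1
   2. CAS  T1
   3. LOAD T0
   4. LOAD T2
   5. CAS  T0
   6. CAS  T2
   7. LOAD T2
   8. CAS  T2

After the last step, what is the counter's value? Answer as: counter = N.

   1) LOAD T1:  M=3  r_T1=3
   2) CAS  T1:  M=4  r_T1=3 ✓
   3) LOAD T0:  M=4  r_T0=4
   4) LOAD T2:  M=4  r_T2=4
   5) CAS  T0:  M=5  r_T0=4 ✓
   6) CAS  T2:  M=5  r_T2=4 ✗
   7) LOAD T2:  M=5  r_T2=5
   8) CAS  T2:  M=6  r_T2=5 ✓

counter = 6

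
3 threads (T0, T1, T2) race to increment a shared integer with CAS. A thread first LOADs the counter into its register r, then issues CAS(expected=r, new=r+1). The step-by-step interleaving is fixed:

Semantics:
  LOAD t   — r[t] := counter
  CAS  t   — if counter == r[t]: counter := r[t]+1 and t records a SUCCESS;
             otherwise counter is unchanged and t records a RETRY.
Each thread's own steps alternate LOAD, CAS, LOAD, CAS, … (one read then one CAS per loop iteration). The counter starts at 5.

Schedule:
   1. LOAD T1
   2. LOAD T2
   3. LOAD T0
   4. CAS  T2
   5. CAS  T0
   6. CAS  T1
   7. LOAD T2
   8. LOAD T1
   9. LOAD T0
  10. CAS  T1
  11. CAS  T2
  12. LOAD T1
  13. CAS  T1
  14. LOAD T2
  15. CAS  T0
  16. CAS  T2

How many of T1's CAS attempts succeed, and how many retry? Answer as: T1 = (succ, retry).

   1) LOAD T1:  M=5  r_T1=5
   2) LOAD T2:  M=5  r_T2=5
   3) LOAD T0:  M=5  r_T0=5
   4) CAS  T2:  M=6  r_T2=5 ✓
   5) CAS  T0:  M=6  r_T0=5 ✗
   6) CAS  T1:  M=6  r_T1=5 ✗
   7) LOAD T2:  M=6  r_T2=6
   8) LOAD T1:  M=6  r_T1=6
   9) LOAD T0:  M=6  r_T0=6
  10) CAS  T1:  M=7  r_T1=6 ✓
  11) CAS  T2:  M=7  r_T2=6 ✗
  12) LOAD T1:  M=7  r_T1=7
  13) CAS  T1:  M=8  r_T1=7 ✓
  14) LOAD T2:  M=8  r_T2=8
  15) CAS  T0:  M=8  r_T0=6 ✗
  16) CAS  T2:  M=9  r_T2=8 ✓

T1 = (2, 1)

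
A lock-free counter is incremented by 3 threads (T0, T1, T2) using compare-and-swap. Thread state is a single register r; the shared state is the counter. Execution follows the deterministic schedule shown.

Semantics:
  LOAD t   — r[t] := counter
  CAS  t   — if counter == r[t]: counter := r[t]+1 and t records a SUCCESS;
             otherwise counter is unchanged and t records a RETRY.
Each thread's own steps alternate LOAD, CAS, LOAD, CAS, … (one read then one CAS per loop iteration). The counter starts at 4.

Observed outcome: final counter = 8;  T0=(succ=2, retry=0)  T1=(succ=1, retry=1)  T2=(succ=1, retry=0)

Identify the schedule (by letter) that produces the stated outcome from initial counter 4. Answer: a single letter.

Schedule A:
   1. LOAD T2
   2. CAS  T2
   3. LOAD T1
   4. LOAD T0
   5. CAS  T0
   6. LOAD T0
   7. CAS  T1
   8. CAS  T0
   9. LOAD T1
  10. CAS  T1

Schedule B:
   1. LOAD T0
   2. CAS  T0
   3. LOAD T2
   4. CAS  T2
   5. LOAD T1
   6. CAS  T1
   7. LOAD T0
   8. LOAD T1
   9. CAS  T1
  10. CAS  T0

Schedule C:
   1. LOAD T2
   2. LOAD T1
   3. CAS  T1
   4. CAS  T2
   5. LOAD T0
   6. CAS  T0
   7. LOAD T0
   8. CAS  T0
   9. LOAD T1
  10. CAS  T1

A

Tracing schedule A:
   1) LOAD T2:  M=4  r_T2=4
   2) CAS  T2:  M=5  r_T2=4 ✓
   3) LOAD T1:  M=5  r_T1=5
   4) LOAD T0:  M=5  r_T0=5
   5) CAS  T0:  M=6  r_T0=5 ✓
   6) LOAD T0:  M=6  r_T0=6
   7) CAS  T1:  M=6  r_T1=5 ✗
   8) CAS  T0:  M=7  r_T0=6 ✓
   9) LOAD T1:  M=7  r_T1=7
  10) CAS  T1:  M=8  r_T1=7 ✓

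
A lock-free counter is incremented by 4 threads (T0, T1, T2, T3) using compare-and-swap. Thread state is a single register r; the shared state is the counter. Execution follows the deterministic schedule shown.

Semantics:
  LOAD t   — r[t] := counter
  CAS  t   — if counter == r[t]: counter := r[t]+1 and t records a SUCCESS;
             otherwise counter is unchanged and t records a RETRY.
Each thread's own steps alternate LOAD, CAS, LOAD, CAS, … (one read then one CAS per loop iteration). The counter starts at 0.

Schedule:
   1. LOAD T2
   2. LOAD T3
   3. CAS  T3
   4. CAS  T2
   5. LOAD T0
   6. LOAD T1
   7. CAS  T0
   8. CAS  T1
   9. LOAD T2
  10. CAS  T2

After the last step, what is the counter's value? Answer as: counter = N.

T2 LOAD — after: cnt=0, r=0 — load
T3 LOAD — after: cnt=0, r=0 — load
T3 CAS — after: cnt=1, r=0 — ok
T2 CAS — after: cnt=1, r=0 — retry
T0 LOAD — after: cnt=1, r=1 — load
T1 LOAD — after: cnt=1, r=1 — load
T0 CAS — after: cnt=2, r=1 — ok
T1 CAS — after: cnt=2, r=1 — retry
T2 LOAD — after: cnt=2, r=2 — load
T2 CAS — after: cnt=3, r=2 — ok

counter = 3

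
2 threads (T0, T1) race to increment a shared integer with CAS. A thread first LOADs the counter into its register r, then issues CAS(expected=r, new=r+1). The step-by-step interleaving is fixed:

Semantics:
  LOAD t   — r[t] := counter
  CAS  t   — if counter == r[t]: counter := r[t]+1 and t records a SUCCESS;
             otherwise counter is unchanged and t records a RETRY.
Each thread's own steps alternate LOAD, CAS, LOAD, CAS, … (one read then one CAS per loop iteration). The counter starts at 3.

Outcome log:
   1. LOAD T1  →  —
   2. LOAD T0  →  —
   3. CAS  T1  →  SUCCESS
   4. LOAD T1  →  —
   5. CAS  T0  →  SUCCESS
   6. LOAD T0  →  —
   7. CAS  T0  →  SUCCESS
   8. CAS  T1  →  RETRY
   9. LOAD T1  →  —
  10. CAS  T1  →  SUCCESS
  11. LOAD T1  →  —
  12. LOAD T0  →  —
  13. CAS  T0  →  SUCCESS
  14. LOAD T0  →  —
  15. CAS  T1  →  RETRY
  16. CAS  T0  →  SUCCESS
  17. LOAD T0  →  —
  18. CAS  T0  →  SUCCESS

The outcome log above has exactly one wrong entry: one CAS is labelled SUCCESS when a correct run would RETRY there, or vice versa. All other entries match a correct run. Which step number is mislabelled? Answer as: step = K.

Correct run:
T1 LOAD — after: cnt=3, r=3 — load
T0 LOAD — after: cnt=3, r=3 — load
T1 CAS — after: cnt=4, r=3 — ok
T1 LOAD — after: cnt=4, r=4 — load
T0 CAS — after: cnt=4, r=3 — retry
T0 LOAD — after: cnt=4, r=4 — load
T0 CAS — after: cnt=5, r=4 — ok
T1 CAS — after: cnt=5, r=4 — retry
T1 LOAD — after: cnt=5, r=5 — load
T1 CAS — after: cnt=6, r=5 — ok
T1 LOAD — after: cnt=6, r=6 — load
T0 LOAD — after: cnt=6, r=6 — load
T0 CAS — after: cnt=7, r=6 — ok
T0 LOAD — after: cnt=7, r=7 — load
T1 CAS — after: cnt=7, r=6 — retry
T0 CAS — after: cnt=8, r=7 — ok
T0 LOAD — after: cnt=8, r=8 — load
T0 CAS — after: cnt=9, r=8 — ok
Flip is step 5.

step = 5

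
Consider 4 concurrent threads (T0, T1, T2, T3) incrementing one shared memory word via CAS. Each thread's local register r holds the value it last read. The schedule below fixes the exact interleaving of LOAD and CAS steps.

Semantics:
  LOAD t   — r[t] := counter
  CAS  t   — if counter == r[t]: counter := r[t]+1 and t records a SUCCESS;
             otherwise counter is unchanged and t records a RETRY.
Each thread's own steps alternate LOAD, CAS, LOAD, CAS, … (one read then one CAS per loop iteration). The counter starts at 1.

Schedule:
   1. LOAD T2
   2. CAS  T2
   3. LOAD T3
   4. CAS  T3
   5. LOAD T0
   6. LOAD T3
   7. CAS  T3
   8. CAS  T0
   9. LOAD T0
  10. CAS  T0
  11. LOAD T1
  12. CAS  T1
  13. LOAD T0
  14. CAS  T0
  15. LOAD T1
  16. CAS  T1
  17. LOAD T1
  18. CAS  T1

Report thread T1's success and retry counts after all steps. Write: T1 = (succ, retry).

T1 = (3, 0)

step 1: T2 LOAD ⇒ load; ctr=1 reg=1
step 2: T2 CAS ⇒ ok; ctr=2 reg=1
step 3: T3 LOAD ⇒ load; ctr=2 reg=2
step 4: T3 CAS ⇒ ok; ctr=3 reg=2
step 5: T0 LOAD ⇒ load; ctr=3 reg=3
step 6: T3 LOAD ⇒ load; ctr=3 reg=3
step 7: T3 CAS ⇒ ok; ctr=4 reg=3
step 8: T0 CAS ⇒ retry; ctr=4 reg=3
step 9: T0 LOAD ⇒ load; ctr=4 reg=4
step 10: T0 CAS ⇒ ok; ctr=5 reg=4
step 11: T1 LOAD ⇒ load; ctr=5 reg=5
step 12: T1 CAS ⇒ ok; ctr=6 reg=5
step 13: T0 LOAD ⇒ load; ctr=6 reg=6
step 14: T0 CAS ⇒ ok; ctr=7 reg=6
step 15: T1 LOAD ⇒ load; ctr=7 reg=7
step 16: T1 CAS ⇒ ok; ctr=8 reg=7
step 17: T1 LOAD ⇒ load; ctr=8 reg=8
step 18: T1 CAS ⇒ ok; ctr=9 reg=8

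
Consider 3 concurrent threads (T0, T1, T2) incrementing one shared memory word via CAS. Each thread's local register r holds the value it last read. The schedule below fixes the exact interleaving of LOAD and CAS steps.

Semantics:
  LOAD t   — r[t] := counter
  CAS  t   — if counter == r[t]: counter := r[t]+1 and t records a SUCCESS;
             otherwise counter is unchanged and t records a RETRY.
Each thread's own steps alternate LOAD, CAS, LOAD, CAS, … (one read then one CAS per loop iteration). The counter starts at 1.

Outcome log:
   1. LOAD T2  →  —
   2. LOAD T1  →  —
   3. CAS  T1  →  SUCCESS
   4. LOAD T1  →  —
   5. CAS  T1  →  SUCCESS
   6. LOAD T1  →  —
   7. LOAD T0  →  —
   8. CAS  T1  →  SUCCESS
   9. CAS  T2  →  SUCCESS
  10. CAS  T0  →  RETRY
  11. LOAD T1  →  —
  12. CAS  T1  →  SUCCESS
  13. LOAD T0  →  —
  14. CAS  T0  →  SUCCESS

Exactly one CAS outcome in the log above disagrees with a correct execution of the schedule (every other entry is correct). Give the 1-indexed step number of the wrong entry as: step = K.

step = 9

Correct run:
[1] T2.load  rd  (counter 1, T2.r 1)
[2] T1.load  rd  (counter 1, T1.r 1)
[3] T1.cas  hit  (counter 2, T1.r 1)
[4] T1.load  rd  (counter 2, T1.r 2)
[5] T1.cas  hit  (counter 3, T1.r 2)
[6] T1.load  rd  (counter 3, T1.r 3)
[7] T0.load  rd  (counter 3, T0.r 3)
[8] T1.cas  hit  (counter 4, T1.r 3)
[9] T2.cas  miss  (counter 4, T2.r 1)
[10] T0.cas  miss  (counter 4, T0.r 3)
[11] T1.load  rd  (counter 4, T1.r 4)
[12] T1.cas  hit  (counter 5, T1.r 4)
[13] T0.load  rd  (counter 5, T0.r 5)
[14] T0.cas  hit  (counter 6, T0.r 5)
Mismatch at 9.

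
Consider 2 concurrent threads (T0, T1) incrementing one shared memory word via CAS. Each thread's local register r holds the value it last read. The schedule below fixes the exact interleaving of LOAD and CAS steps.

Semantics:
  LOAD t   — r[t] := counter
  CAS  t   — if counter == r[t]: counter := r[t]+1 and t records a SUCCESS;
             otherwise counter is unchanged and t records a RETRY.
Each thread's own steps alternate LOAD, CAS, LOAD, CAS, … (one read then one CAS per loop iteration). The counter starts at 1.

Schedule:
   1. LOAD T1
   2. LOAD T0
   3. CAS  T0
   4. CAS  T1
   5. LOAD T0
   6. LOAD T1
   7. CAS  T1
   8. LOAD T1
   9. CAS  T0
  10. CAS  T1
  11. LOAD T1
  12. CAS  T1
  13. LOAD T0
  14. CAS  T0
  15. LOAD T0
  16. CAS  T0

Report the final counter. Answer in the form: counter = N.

#1 T1 reads 1
#2 T0 reads 1
#3 T0 CAS(1→2) writes; counter now 2
#4 T1 CAS(1→2) fails; counter now 2
#5 T0 reads 2
#6 T1 reads 2
#7 T1 CAS(2→3) writes; counter now 3
#8 T1 reads 3
#9 T0 CAS(2→3) fails; counter now 3
#10 T1 CAS(3→4) writes; counter now 4
#11 T1 reads 4
#12 T1 CAS(4→5) writes; counter now 5
#13 T0 reads 5
#14 T0 CAS(5→6) writes; counter now 6
#15 T0 reads 6
#16 T0 CAS(6→7) writes; counter now 7

counter = 7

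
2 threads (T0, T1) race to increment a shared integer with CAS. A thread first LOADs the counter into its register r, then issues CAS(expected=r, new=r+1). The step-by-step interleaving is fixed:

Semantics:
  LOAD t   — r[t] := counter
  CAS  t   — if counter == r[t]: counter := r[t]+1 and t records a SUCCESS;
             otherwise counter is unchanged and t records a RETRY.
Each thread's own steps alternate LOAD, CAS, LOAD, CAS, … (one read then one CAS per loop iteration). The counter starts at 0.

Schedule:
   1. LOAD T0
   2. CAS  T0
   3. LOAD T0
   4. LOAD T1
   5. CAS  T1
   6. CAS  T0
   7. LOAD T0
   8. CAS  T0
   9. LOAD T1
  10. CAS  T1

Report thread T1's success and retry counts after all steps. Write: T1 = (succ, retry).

   1) LOAD T0:  M=0  r_T0=0
   2) CAS  T0:  M=1  r_T0=0 ✓
   3) LOAD T0:  M=1  r_T0=1
   4) LOAD T1:  M=1  r_T1=1
   5) CAS  T1:  M=2  r_T1=1 ✓
   6) CAS  T0:  M=2  r_T0=1 ✗
   7) LOAD T0:  M=2  r_T0=2
   8) CAS  T0:  M=3  r_T0=2 ✓
   9) LOAD T1:  M=3  r_T1=3
  10) CAS  T1:  M=4  r_T1=3 ✓

T1 = (2, 0)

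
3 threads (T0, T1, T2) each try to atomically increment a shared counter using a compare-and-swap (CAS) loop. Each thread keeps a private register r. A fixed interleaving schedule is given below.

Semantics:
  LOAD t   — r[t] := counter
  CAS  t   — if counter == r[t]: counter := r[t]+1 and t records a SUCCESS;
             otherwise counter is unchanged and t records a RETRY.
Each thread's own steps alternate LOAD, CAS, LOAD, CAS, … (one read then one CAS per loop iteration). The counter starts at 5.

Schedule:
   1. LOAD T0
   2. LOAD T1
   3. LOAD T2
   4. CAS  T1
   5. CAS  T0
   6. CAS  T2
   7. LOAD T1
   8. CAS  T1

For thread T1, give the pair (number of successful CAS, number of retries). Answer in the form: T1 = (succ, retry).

T1 = (2, 0)

[1] T0.load  rd  (counter 5, T0.r 5)
[2] T1.load  rd  (counter 5, T1.r 5)
[3] T2.load  rd  (counter 5, T2.r 5)
[4] T1.cas  hit  (counter 6, T1.r 5)
[5] T0.cas  miss  (counter 6, T0.r 5)
[6] T2.cas  miss  (counter 6, T2.r 5)
[7] T1.load  rd  (counter 6, T1.r 6)
[8] T1.cas  hit  (counter 7, T1.r 6)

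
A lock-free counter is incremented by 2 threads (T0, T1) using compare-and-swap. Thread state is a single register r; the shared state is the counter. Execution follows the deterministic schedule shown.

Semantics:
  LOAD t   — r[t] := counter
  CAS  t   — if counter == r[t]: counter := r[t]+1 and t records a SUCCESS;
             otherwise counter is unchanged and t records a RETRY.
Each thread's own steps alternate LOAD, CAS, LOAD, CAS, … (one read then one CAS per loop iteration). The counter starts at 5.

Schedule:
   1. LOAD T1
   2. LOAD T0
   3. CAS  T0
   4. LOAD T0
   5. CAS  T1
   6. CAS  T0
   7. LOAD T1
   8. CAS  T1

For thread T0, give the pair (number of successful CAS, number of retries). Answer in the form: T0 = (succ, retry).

T0 = (2, 0)

[1] T1.load  rd  (counter 5, T1.r 5)
[2] T0.load  rd  (counter 5, T0.r 5)
[3] T0.cas  hit  (counter 6, T0.r 5)
[4] T0.load  rd  (counter 6, T0.r 6)
[5] T1.cas  miss  (counter 6, T1.r 5)
[6] T0.cas  hit  (counter 7, T0.r 6)
[7] T1.load  rd  (counter 7, T1.r 7)
[8] T1.cas  hit  (counter 8, T1.r 7)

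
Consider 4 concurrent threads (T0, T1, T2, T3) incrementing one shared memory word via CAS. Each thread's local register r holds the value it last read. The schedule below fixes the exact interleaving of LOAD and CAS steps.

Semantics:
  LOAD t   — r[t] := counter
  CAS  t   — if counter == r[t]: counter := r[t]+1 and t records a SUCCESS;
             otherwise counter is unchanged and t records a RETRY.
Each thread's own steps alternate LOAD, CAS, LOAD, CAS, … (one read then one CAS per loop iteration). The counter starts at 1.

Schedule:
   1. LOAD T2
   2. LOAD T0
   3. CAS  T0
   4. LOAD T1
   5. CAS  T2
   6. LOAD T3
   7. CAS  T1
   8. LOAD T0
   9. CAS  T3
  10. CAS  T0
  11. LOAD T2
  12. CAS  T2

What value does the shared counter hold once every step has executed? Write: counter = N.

step 1: T2 LOAD ⇒ load; ctr=1 reg=1
step 2: T0 LOAD ⇒ load; ctr=1 reg=1
step 3: T0 CAS ⇒ ok; ctr=2 reg=1
step 4: T1 LOAD ⇒ load; ctr=2 reg=2
step 5: T2 CAS ⇒ retry; ctr=2 reg=1
step 6: T3 LOAD ⇒ load; ctr=2 reg=2
step 7: T1 CAS ⇒ ok; ctr=3 reg=2
step 8: T0 LOAD ⇒ load; ctr=3 reg=3
step 9: T3 CAS ⇒ retry; ctr=3 reg=2
step 10: T0 CAS ⇒ ok; ctr=4 reg=3
step 11: T2 LOAD ⇒ load; ctr=4 reg=4
step 12: T2 CAS ⇒ ok; ctr=5 reg=4

counter = 5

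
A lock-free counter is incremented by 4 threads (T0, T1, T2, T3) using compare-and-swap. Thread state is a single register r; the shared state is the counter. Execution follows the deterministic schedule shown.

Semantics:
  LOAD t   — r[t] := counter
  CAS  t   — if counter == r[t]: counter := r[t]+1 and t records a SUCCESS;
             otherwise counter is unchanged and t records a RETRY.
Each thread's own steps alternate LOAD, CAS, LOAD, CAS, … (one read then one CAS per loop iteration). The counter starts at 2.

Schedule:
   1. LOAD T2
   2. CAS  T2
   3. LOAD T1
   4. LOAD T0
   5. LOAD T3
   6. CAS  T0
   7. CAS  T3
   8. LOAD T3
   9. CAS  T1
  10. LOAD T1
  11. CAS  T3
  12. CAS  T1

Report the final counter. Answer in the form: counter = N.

[1] T2.load  rd  (counter 2, T2.r 2)
[2] T2.cas  hit  (counter 3, T2.r 2)
[3] T1.load  rd  (counter 3, T1.r 3)
[4] T0.load  rd  (counter 3, T0.r 3)
[5] T3.load  rd  (counter 3, T3.r 3)
[6] T0.cas  hit  (counter 4, T0.r 3)
[7] T3.cas  miss  (counter 4, T3.r 3)
[8] T3.load  rd  (counter 4, T3.r 4)
[9] T1.cas  miss  (counter 4, T1.r 3)
[10] T1.load  rd  (counter 4, T1.r 4)
[11] T3.cas  hit  (counter 5, T3.r 4)
[12] T1.cas  miss  (counter 5, T1.r 4)

counter = 5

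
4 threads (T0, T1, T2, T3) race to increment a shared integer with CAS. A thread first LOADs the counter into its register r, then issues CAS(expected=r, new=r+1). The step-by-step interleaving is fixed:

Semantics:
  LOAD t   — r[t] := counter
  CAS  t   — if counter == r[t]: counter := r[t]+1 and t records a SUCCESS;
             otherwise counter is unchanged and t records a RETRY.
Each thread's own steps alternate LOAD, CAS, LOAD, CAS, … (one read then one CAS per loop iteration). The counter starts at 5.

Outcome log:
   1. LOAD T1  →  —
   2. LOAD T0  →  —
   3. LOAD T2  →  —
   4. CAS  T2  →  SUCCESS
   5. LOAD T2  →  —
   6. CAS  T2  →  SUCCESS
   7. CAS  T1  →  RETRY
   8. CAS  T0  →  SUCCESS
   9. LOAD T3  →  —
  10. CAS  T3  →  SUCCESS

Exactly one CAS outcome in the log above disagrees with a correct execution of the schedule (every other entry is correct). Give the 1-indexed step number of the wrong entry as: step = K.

step = 8

Re-executing:
1. LOAD T1 → mem=5 r[T1]=5 [LOAD]
2. LOAD T0 → mem=5 r[T0]=5 [LOAD]
3. LOAD T2 → mem=5 r[T2]=5 [LOAD]
4. CAS T2 → mem=6 r[T2]=5 [OK]
5. LOAD T2 → mem=6 r[T2]=6 [LOAD]
6. CAS T2 → mem=7 r[T2]=6 [OK]
7. CAS T1 → mem=7 r[T1]=5 [RETRY]
8. CAS T0 → mem=7 r[T0]=5 [RETRY]
9. LOAD T3 → mem=7 r[T3]=7 [LOAD]
10. CAS T3 → mem=8 r[T3]=7 [OK]
Log disagrees first at step 8.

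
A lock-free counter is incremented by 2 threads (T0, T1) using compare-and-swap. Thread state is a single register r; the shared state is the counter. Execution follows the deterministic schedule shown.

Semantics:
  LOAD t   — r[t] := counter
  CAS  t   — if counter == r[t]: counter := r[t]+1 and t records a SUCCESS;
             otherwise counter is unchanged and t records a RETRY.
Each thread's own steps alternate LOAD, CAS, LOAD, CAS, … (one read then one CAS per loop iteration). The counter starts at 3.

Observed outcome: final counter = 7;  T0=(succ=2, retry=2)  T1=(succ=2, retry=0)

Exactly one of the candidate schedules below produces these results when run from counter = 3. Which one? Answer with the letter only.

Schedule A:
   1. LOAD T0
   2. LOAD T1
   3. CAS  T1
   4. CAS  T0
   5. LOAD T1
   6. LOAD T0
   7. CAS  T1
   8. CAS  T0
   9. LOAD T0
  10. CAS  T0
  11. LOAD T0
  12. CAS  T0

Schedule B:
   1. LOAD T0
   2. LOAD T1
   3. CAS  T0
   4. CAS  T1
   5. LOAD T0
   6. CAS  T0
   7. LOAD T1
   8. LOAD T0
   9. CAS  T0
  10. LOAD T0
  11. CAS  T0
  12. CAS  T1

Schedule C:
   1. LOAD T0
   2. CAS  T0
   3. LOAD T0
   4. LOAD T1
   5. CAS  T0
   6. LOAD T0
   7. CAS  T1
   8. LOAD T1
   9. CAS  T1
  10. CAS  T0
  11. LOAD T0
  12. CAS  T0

Tracing schedule A:
1. LOAD T0 → mem=3 r[T0]=3 [LOAD]
2. LOAD T1 → mem=3 r[T1]=3 [LOAD]
3. CAS T1 → mem=4 r[T1]=3 [OK]
4. CAS T0 → mem=4 r[T0]=3 [RETRY]
5. LOAD T1 → mem=4 r[T1]=4 [LOAD]
6. LOAD T0 → mem=4 r[T0]=4 [LOAD]
7. CAS T1 → mem=5 r[T1]=4 [OK]
8. CAS T0 → mem=5 r[T0]=4 [RETRY]
9. LOAD T0 → mem=5 r[T0]=5 [LOAD]
10. CAS T0 → mem=6 r[T0]=5 [OK]
11. LOAD T0 → mem=6 r[T0]=6 [LOAD]
12. CAS T0 → mem=7 r[T0]=6 [OK]

A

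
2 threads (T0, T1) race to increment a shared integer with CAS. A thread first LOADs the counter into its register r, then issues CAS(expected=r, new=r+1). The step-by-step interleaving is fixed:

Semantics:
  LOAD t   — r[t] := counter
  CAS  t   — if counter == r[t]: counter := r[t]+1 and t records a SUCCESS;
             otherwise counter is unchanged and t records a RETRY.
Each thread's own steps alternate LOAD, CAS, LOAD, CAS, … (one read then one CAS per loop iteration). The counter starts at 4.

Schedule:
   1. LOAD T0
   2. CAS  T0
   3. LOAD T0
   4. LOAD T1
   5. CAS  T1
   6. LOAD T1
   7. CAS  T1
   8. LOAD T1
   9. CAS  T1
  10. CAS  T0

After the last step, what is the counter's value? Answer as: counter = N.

   1) LOAD T0:  M=4  r_T0=4
   2) CAS  T0:  M=5  r_T0=4 ✓
   3) LOAD T0:  M=5  r_T0=5
   4) LOAD T1:  M=5  r_T1=5
   5) CAS  T1:  M=6  r_T1=5 ✓
   6) LOAD T1:  M=6  r_T1=6
   7) CAS  T1:  M=7  r_T1=6 ✓
   8) LOAD T1:  M=7  r_T1=7
   9) CAS  T1:  M=8  r_T1=7 ✓
  10) CAS  T0:  M=8  r_T0=5 ✗

counter = 8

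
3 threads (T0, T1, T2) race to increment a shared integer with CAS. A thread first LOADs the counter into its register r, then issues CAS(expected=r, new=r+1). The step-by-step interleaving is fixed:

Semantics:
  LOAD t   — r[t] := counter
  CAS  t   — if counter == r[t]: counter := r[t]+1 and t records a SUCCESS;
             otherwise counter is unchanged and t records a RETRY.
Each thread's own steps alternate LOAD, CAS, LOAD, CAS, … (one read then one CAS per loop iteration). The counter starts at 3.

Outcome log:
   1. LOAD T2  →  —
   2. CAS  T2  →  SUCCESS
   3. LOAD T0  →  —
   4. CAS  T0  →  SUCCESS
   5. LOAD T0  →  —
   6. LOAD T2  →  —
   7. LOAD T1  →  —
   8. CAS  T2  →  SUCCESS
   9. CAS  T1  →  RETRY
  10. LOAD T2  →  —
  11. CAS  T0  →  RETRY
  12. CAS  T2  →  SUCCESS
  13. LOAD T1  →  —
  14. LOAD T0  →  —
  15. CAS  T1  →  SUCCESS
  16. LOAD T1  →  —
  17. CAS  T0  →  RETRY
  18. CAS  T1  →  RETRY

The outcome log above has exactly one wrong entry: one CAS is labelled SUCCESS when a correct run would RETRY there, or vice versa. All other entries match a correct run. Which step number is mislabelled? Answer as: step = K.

Correct run:
   1) LOAD T2:  M=3  r_T2=3
   2) CAS  T2:  M=4  r_T2=3 ✓
   3) LOAD T0:  M=4  r_T0=4
   4) CAS  T0:  M=5  r_T0=4 ✓
   5) LOAD T0:  M=5  r_T0=5
   6) LOAD T2:  M=5  r_T2=5
   7) LOAD T1:  M=5  r_T1=5
   8) CAS  T2:  M=6  r_T2=5 ✓
   9) CAS  T1:  M=6  r_T1=5 ✗
  10) LOAD T2:  M=6  r_T2=6
  11) CAS  T0:  M=6  r_T0=5 ✗
  12) CAS  T2:  M=7  r_T2=6 ✓
  13) LOAD T1:  M=7  r_T1=7
  14) LOAD T0:  M=7  r_T0=7
  15) CAS  T1:  M=8  r_T1=7 ✓
  16) LOAD T1:  M=8  r_T1=8
  17) CAS  T0:  M=8  r_T0=7 ✗
  18) CAS  T1:  M=9  r_T1=8 ✓
Mismatch at 18.

step = 18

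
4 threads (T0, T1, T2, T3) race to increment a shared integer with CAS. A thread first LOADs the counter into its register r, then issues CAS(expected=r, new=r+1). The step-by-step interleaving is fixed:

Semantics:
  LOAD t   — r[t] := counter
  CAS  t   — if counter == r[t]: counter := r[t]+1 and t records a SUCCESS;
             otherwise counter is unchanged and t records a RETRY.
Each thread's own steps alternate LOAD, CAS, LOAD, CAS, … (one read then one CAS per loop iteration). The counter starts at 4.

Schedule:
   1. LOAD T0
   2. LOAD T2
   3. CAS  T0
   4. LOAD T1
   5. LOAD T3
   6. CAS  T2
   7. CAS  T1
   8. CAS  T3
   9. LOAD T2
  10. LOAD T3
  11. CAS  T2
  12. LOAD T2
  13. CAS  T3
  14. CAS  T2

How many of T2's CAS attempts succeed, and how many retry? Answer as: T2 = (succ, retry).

T2 = (2, 1)

1. LOAD T0 → mem=4 r[T0]=4 [LOAD]
2. LOAD T2 → mem=4 r[T2]=4 [LOAD]
3. CAS T0 → mem=5 r[T0]=4 [OK]
4. LOAD T1 → mem=5 r[T1]=5 [LOAD]
5. LOAD T3 → mem=5 r[T3]=5 [LOAD]
6. CAS T2 → mem=5 r[T2]=4 [RETRY]
7. CAS T1 → mem=6 r[T1]=5 [OK]
8. CAS T3 → mem=6 r[T3]=5 [RETRY]
9. LOAD T2 → mem=6 r[T2]=6 [LOAD]
10. LOAD T3 → mem=6 r[T3]=6 [LOAD]
11. CAS T2 → mem=7 r[T2]=6 [OK]
12. LOAD T2 → mem=7 r[T2]=7 [LOAD]
13. CAS T3 → mem=7 r[T3]=6 [RETRY]
14. CAS T2 → mem=8 r[T2]=7 [OK]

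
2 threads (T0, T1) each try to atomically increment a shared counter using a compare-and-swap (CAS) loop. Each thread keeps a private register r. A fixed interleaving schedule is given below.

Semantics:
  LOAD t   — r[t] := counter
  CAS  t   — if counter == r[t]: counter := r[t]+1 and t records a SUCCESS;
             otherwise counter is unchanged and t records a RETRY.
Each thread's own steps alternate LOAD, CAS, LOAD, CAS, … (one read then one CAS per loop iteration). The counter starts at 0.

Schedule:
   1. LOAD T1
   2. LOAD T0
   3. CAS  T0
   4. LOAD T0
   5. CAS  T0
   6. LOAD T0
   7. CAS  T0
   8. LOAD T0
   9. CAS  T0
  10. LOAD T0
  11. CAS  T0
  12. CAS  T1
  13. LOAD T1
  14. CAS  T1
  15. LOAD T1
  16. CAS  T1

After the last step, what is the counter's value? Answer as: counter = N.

#1 T1 reads 0
#2 T0 reads 0
#3 T0 CAS(0→1) writes; counter now 1
#4 T0 reads 1
#5 T0 CAS(1→2) writes; counter now 2
#6 T0 reads 2
#7 T0 CAS(2→3) writes; counter now 3
#8 T0 reads 3
#9 T0 CAS(3→4) writes; counter now 4
#10 T0 reads 4
#11 T0 CAS(4→5) writes; counter now 5
#12 T1 CAS(0→1) fails; counter now 5
#13 T1 reads 5
#14 T1 CAS(5→6) writes; counter now 6
#15 T1 reads 6
#16 T1 CAS(6→7) writes; counter now 7

counter = 7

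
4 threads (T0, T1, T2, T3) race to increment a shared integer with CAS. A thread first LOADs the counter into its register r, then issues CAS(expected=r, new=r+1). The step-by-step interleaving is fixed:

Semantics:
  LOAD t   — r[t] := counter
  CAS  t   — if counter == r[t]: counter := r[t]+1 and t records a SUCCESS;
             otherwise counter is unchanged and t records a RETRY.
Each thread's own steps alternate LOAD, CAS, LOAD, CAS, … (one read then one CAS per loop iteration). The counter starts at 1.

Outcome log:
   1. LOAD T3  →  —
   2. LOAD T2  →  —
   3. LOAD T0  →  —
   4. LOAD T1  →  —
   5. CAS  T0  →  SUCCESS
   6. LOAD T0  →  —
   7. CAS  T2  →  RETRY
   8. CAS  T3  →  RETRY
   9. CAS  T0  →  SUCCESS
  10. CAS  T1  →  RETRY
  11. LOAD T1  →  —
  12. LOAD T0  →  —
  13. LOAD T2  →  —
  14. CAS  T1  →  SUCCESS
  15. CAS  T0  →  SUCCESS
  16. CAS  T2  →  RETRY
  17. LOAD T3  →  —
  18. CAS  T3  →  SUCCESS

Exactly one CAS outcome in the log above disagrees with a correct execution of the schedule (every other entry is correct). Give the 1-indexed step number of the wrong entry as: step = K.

Correct run:
1. LOAD T3 → mem=1 r[T3]=1 [LOAD]
2. LOAD T2 → mem=1 r[T2]=1 [LOAD]
3. LOAD T0 → mem=1 r[T0]=1 [LOAD]
4. LOAD T1 → mem=1 r[T1]=1 [LOAD]
5. CAS T0 → mem=2 r[T0]=1 [OK]
6. LOAD T0 → mem=2 r[T0]=2 [LOAD]
7. CAS T2 → mem=2 r[T2]=1 [RETRY]
8. CAS T3 → mem=2 r[T3]=1 [RETRY]
9. CAS T0 → mem=3 r[T0]=2 [OK]
10. CAS T1 → mem=3 r[T1]=1 [RETRY]
11. LOAD T1 → mem=3 r[T1]=3 [LOAD]
12. LOAD T0 → mem=3 r[T0]=3 [LOAD]
13. LOAD T2 → mem=3 r[T2]=3 [LOAD]
14. CAS T1 → mem=4 r[T1]=3 [OK]
15. CAS T0 → mem=4 r[T0]=3 [RETRY]
16. CAS T2 → mem=4 r[T2]=3 [RETRY]
17. LOAD T3 → mem=4 r[T3]=4 [LOAD]
18. CAS T3 → mem=5 r[T3]=4 [OK]
Flip is step 15.

step = 15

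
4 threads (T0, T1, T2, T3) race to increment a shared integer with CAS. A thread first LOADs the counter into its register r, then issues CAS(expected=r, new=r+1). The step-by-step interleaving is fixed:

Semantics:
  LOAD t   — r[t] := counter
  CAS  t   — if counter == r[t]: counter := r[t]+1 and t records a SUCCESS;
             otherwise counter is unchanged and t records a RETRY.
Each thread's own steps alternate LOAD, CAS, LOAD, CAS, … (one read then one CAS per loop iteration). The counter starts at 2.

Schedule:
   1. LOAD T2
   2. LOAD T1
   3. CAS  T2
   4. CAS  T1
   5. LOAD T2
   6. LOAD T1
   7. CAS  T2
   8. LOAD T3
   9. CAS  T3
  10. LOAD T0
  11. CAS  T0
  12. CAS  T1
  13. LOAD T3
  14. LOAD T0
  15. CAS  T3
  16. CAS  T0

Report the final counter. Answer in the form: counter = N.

1. LOAD T2 → mem=2 r[T2]=2 [LOAD]
2. LOAD T1 → mem=2 r[T1]=2 [LOAD]
3. CAS T2 → mem=3 r[T2]=2 [OK]
4. CAS T1 → mem=3 r[T1]=2 [RETRY]
5. LOAD T2 → mem=3 r[T2]=3 [LOAD]
6. LOAD T1 → mem=3 r[T1]=3 [LOAD]
7. CAS T2 → mem=4 r[T2]=3 [OK]
8. LOAD T3 → mem=4 r[T3]=4 [LOAD]
9. CAS T3 → mem=5 r[T3]=4 [OK]
10. LOAD T0 → mem=5 r[T0]=5 [LOAD]
11. CAS T0 → mem=6 r[T0]=5 [OK]
12. CAS T1 → mem=6 r[T1]=3 [RETRY]
13. LOAD T3 → mem=6 r[T3]=6 [LOAD]
14. LOAD T0 → mem=6 r[T0]=6 [LOAD]
15. CAS T3 → mem=7 r[T3]=6 [OK]
16. CAS T0 → mem=7 r[T0]=6 [RETRY]

counter = 7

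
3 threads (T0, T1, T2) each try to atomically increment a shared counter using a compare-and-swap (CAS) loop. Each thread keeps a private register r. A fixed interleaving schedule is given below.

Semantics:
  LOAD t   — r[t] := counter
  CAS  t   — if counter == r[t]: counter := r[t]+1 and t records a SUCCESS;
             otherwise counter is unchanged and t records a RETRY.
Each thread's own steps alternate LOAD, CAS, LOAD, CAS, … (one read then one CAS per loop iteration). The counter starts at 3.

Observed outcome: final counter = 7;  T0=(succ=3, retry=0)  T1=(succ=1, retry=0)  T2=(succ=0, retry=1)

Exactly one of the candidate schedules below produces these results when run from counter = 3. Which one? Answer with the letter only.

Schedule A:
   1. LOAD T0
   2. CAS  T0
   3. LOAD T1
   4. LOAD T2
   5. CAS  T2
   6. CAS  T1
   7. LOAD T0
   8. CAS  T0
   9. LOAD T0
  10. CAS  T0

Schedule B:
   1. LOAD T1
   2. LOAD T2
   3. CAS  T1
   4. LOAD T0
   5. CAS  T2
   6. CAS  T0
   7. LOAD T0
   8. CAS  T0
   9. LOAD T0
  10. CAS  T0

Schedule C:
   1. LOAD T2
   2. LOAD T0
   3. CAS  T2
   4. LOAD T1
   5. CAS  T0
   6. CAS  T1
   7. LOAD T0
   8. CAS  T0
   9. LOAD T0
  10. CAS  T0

B

Simulating candidate B:
   1) LOAD T1:  M=3  r_T1=3
   2) LOAD T2:  M=3  r_T2=3
   3) CAS  T1:  M=4  r_T1=3 ✓
   4) LOAD T0:  M=4  r_T0=4
   5) CAS  T2:  M=4  r_T2=3 ✗
   6) CAS  T0:  M=5  r_T0=4 ✓
   7) LOAD T0:  M=5  r_T0=5
   8) CAS  T0:  M=6  r_T0=5 ✓
   9) LOAD T0:  M=6  r_T0=6
  10) CAS  T0:  M=7  r_T0=6 ✓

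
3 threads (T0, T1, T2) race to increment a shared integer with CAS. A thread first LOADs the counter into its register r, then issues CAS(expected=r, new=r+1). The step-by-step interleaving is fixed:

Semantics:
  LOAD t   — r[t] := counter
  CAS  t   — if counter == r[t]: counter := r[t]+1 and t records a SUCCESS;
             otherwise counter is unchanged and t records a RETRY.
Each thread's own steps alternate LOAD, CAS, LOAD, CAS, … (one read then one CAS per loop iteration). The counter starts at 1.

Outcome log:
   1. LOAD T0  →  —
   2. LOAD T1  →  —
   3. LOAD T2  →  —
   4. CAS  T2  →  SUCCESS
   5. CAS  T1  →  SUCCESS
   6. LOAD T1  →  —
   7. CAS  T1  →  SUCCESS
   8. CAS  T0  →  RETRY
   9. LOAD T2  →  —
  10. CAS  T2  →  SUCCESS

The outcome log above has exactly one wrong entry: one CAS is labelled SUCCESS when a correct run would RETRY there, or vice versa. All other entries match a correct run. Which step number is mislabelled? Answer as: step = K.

step = 5

Re-executing:
step 1: T0 LOAD ⇒ load; ctr=1 reg=1
step 2: T1 LOAD ⇒ load; ctr=1 reg=1
step 3: T2 LOAD ⇒ load; ctr=1 reg=1
step 4: T2 CAS ⇒ ok; ctr=2 reg=1
step 5: T1 CAS ⇒ retry; ctr=2 reg=1
step 6: T1 LOAD ⇒ load; ctr=2 reg=2
step 7: T1 CAS ⇒ ok; ctr=3 reg=2
step 8: T0 CAS ⇒ retry; ctr=3 reg=1
step 9: T2 LOAD ⇒ load; ctr=3 reg=3
step 10: T2 CAS ⇒ ok; ctr=4 reg=3
Mismatch at 5.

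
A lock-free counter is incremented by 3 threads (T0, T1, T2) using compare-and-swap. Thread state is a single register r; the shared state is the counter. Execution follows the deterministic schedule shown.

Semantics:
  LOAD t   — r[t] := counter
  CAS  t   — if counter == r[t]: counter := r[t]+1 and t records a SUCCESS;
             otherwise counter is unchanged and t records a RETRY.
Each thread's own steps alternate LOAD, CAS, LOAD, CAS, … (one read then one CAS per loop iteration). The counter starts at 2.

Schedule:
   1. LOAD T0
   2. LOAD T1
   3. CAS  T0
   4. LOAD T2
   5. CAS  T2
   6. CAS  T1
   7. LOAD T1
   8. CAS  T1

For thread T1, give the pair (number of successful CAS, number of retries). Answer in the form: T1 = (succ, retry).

step 1: T0 LOAD ⇒ load; ctr=2 reg=2
step 2: T1 LOAD ⇒ load; ctr=2 reg=2
step 3: T0 CAS ⇒ ok; ctr=3 reg=2
step 4: T2 LOAD ⇒ load; ctr=3 reg=3
step 5: T2 CAS ⇒ ok; ctr=4 reg=3
step 6: T1 CAS ⇒ retry; ctr=4 reg=2
step 7: T1 LOAD ⇒ load; ctr=4 reg=4
step 8: T1 CAS ⇒ ok; ctr=5 reg=4

T1 = (1, 1)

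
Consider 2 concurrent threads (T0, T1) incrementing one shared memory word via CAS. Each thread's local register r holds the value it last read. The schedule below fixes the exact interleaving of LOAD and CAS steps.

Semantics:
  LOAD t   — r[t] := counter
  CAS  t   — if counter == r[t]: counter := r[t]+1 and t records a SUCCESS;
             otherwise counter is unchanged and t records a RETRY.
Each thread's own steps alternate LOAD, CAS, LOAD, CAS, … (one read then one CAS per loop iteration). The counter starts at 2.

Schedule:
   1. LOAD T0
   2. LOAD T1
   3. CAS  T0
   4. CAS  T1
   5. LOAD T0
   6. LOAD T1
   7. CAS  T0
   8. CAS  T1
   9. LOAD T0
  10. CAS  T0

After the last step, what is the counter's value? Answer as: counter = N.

counter = 5

[1] T0.load  rd  (counter 2, T0.r 2)
[2] T1.load  rd  (counter 2, T1.r 2)
[3] T0.cas  hit  (counter 3, T0.r 2)
[4] T1.cas  miss  (counter 3, T1.r 2)
[5] T0.load  rd  (counter 3, T0.r 3)
[6] T1.load  rd  (counter 3, T1.r 3)
[7] T0.cas  hit  (counter 4, T0.r 3)
[8] T1.cas  miss  (counter 4, T1.r 3)
[9] T0.load  rd  (counter 4, T0.r 4)
[10] T0.cas  hit  (counter 5, T0.r 4)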